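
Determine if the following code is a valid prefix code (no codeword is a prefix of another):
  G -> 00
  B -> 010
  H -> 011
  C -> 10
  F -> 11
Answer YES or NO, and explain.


Checking each pair (does one codeword prefix another?):
  G='00' vs B='010': no prefix
  G='00' vs H='011': no prefix
  G='00' vs C='10': no prefix
  G='00' vs F='11': no prefix
  B='010' vs G='00': no prefix
  B='010' vs H='011': no prefix
  B='010' vs C='10': no prefix
  B='010' vs F='11': no prefix
  H='011' vs G='00': no prefix
  H='011' vs B='010': no prefix
  H='011' vs C='10': no prefix
  H='011' vs F='11': no prefix
  C='10' vs G='00': no prefix
  C='10' vs B='010': no prefix
  C='10' vs H='011': no prefix
  C='10' vs F='11': no prefix
  F='11' vs G='00': no prefix
  F='11' vs B='010': no prefix
  F='11' vs H='011': no prefix
  F='11' vs C='10': no prefix
No violation found over all pairs.

YES -- this is a valid prefix code. No codeword is a prefix of any other codeword.


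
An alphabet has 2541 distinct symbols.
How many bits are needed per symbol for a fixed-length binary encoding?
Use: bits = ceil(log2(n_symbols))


log2(2541) = 11.3112
Bracket: 2^11 = 2048 < 2541 <= 2^12 = 4096
So ceil(log2(2541)) = 12

bits = ceil(log2(2541)) = ceil(11.3112) = 12 bits


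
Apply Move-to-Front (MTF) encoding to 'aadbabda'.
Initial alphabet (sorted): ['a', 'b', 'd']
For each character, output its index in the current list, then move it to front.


MTF encoding:
'a': index 0 in ['a', 'b', 'd'] -> ['a', 'b', 'd']
'a': index 0 in ['a', 'b', 'd'] -> ['a', 'b', 'd']
'd': index 2 in ['a', 'b', 'd'] -> ['d', 'a', 'b']
'b': index 2 in ['d', 'a', 'b'] -> ['b', 'd', 'a']
'a': index 2 in ['b', 'd', 'a'] -> ['a', 'b', 'd']
'b': index 1 in ['a', 'b', 'd'] -> ['b', 'a', 'd']
'd': index 2 in ['b', 'a', 'd'] -> ['d', 'b', 'a']
'a': index 2 in ['d', 'b', 'a'] -> ['a', 'd', 'b']


Output: [0, 0, 2, 2, 2, 1, 2, 2]


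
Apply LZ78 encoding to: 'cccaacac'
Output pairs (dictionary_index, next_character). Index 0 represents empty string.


LZ78 encoding steps:
Dictionary: {0: ''}
Step 1: w='' (idx 0), next='c' -> output (0, 'c'), add 'c' as idx 1
Step 2: w='c' (idx 1), next='c' -> output (1, 'c'), add 'cc' as idx 2
Step 3: w='' (idx 0), next='a' -> output (0, 'a'), add 'a' as idx 3
Step 4: w='a' (idx 3), next='c' -> output (3, 'c'), add 'ac' as idx 4
Step 5: w='ac' (idx 4), end of input -> output (4, '')


Encoded: [(0, 'c'), (1, 'c'), (0, 'a'), (3, 'c'), (4, '')]


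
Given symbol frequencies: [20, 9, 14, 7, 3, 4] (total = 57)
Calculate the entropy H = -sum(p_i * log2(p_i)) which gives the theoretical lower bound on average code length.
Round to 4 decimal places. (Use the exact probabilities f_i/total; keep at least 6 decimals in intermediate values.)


Per-symbol terms -p_i * log2(p_i) with p_i = f_i/57:
  p = 20/57 = 0.350877: log2(p) = -1.510962, -p*log2(p) = 0.530162
  p = 9/57 = 0.157895: log2(p) = -2.662965, -p*log2(p) = 0.420468
  p = 14/57 = 0.245614: log2(p) = -2.025535, -p*log2(p) = 0.497500
  p = 7/57 = 0.122807: log2(p) = -3.025535, -p*log2(p) = 0.371557
  p = 3/57 = 0.052632: log2(p) = -4.247928, -p*log2(p) = 0.223575
  p = 4/57 = 0.070175: log2(p) = -3.832890, -p*log2(p) = 0.268975
H = 0.530162 + 0.420468 + 0.497500 + 0.371557 + 0.223575 + 0.268975 = 2.312237

H = 2.3122 bits/symbol


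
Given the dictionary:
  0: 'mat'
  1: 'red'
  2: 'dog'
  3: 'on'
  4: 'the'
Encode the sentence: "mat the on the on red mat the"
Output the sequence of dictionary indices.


Look up each word in the dictionary:
  'mat' -> 0
  'the' -> 4
  'on' -> 3
  'the' -> 4
  'on' -> 3
  'red' -> 1
  'mat' -> 0
  'the' -> 4

Encoded: [0, 4, 3, 4, 3, 1, 0, 4]


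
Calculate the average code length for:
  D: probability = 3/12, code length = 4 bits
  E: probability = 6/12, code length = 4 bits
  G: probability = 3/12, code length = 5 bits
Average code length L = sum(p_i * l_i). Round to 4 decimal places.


Weighted contributions p_i * l_i:
  D: (3/12) * 4 = 12/12
  E: (6/12) * 4 = 24/12
  G: (3/12) * 5 = 15/12
Sum = (12 + 24 + 15)/12 = 51/12

L = 51/12 = 4.2500 bits/symbol


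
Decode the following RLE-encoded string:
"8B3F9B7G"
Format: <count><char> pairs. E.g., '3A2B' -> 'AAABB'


Expanding each <count><char> pair:
  8B -> 'BBBBBBBB'
  3F -> 'FFF'
  9B -> 'BBBBBBBBB'
  7G -> 'GGGGGGG'

Decoded = BBBBBBBBFFFBBBBBBBBBGGGGGGG


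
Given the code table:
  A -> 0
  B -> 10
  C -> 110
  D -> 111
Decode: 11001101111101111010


Decoding:
110 -> C
0 -> A
110 -> C
111 -> D
110 -> C
111 -> D
10 -> B
10 -> B


Result: CACDCDBB


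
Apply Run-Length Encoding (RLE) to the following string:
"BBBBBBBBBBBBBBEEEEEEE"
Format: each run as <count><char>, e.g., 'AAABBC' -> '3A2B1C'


Scanning runs left to right:
  i=0: run of 'B' x 14 -> '14B'
  i=14: run of 'E' x 7 -> '7E'

RLE = 14B7E


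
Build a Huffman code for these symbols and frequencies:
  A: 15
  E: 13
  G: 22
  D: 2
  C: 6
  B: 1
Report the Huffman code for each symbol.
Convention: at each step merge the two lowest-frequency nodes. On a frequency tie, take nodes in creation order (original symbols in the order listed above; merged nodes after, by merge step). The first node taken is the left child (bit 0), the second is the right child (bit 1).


Huffman tree construction:
Step 1: Merge B(1) + D(2) = 3
Step 2: Merge (B+D)(3) + C(6) = 9
Step 3: Merge ((B+D)+C)(9) + E(13) = 22
Step 4: Merge A(15) + G(22) = 37
Step 5: Merge (((B+D)+C)+E)(22) + (A+G)(37) = 59
Read each symbol's code off the tree from the root (left child = 0, right child = 1).

Codes:
  A: 10 (length 2)
  E: 01 (length 2)
  G: 11 (length 2)
  D: 0001 (length 4)
  C: 001 (length 3)
  B: 0000 (length 4)
Average code length: 130/59 = 2.2034 bits/symbol


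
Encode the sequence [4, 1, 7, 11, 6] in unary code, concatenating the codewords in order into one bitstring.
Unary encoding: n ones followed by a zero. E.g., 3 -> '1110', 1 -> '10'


Encode each number as n ones followed by a terminating 0:
  4 -> 11110 (5 bits)
  1 -> 10 (2 bits)
  7 -> 11111110 (8 bits)
  11 -> 111111111110 (12 bits)
  6 -> 1111110 (7 bits)
Total length = 5 + 2 + 8 + 12 + 7 = 34 bits.

Unary([4, 1, 7, 11, 6]) = 1111010111111101111111111101111110 (34 bits)


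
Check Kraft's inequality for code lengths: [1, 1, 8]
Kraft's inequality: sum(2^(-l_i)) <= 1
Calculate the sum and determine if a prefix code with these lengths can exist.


Sum = 2^(-1) + 2^(-1) + 2^(-8)
    = 0.5 + 0.5 + 0.00390625
    = 257/256 = 1.00390625
Since 1.00390625 > 1, Kraft's inequality is NOT satisfied.
A prefix code with these lengths CANNOT exist.

Kraft sum = 1.00390625. Not satisfied.


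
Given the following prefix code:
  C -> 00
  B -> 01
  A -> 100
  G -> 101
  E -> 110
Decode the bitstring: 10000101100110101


Decoding step by step:
Bits 100 -> A
Bits 00 -> C
Bits 101 -> G
Bits 100 -> A
Bits 110 -> E
Bits 101 -> G


Decoded message: ACGAEG


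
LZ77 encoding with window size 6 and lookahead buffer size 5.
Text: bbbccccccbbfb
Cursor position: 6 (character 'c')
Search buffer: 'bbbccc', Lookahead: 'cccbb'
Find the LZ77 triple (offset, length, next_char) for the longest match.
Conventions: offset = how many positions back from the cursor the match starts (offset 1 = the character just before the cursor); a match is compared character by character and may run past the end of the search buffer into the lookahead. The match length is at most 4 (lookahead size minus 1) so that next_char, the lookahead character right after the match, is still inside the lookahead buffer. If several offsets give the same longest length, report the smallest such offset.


Try each offset into the search buffer:
  offset=1 (pos 5, char 'c'): match length 3
  offset=2 (pos 4, char 'c'): match length 3
  offset=3 (pos 3, char 'c'): match length 3
  offset=4 (pos 2, char 'b'): match length 0
  offset=5 (pos 1, char 'b'): match length 0
  offset=6 (pos 0, char 'b'): match length 0
Longest match has length 3, found at offsets 1, 2, 3; take the smallest, offset 1.
next_char = character at position 6 + 3 = 9 -> 'b'

Best match: offset=1, length=3 (matching 'ccc' starting at position 5)
LZ77 triple: (1, 3, 'b')


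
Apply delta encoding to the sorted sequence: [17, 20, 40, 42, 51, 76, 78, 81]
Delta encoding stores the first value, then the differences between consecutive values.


First value: 17
Deltas:
  20 - 17 = 3
  40 - 20 = 20
  42 - 40 = 2
  51 - 42 = 9
  76 - 51 = 25
  78 - 76 = 2
  81 - 78 = 3


Delta encoded: [17, 3, 20, 2, 9, 25, 2, 3]


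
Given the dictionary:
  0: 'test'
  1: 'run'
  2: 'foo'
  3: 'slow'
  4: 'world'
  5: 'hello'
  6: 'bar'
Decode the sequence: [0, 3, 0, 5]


Look up each index in the dictionary:
  0 -> 'test'
  3 -> 'slow'
  0 -> 'test'
  5 -> 'hello'

Decoded: "test slow test hello"


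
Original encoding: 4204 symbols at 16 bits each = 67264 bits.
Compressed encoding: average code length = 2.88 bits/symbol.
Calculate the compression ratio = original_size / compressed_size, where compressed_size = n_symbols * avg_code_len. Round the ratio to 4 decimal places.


original_size = n_symbols * orig_bits = 4204 * 16 = 67264 bits
compressed_size = n_symbols * avg_code_len = 4204 * 2.88 = 12107.52 bits
ratio = original_size / compressed_size = 67264 / 12107.52 = 5.5556

Compression ratio = 5.5556


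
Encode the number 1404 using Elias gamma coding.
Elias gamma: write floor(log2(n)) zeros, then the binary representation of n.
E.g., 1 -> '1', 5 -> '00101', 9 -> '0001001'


num_bits = floor(log2(1404)) + 1 = 11
leading_zeros = num_bits - 1 = 10
binary(1404) = 10101111100

Elias gamma(1404) = '0000000000' + '10101111100' = 000000000010101111100 (21 bits)


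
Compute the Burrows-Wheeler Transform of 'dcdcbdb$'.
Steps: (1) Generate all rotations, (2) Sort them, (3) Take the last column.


Rotations (sorted):
  0: $dcdcbdb -> last char: b
  1: b$dcdcbd -> last char: d
  2: bdb$dcdc -> last char: c
  3: cbdb$dcd -> last char: d
  4: cdcbdb$d -> last char: d
  5: db$dcdcb -> last char: b
  6: dcbdb$dc -> last char: c
  7: dcdcbdb$ -> last char: $


BWT = bdcddbc$


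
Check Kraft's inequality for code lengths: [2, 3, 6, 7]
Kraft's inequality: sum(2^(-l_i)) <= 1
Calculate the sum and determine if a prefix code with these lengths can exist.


Sum = 2^(-2) + 2^(-3) + 2^(-6) + 2^(-7)
    = 0.25 + 0.125 + 0.015625 + 0.0078125
    = 51/128 = 0.3984375
Since 0.3984375 <= 1, Kraft's inequality IS satisfied.
A prefix code with these lengths CAN exist.

Kraft sum = 0.3984375. Satisfied.


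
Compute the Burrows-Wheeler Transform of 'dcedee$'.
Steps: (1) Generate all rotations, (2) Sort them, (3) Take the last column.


Rotations (sorted):
  0: $dcedee -> last char: e
  1: cedee$d -> last char: d
  2: dcedee$ -> last char: $
  3: dee$dce -> last char: e
  4: e$dcede -> last char: e
  5: edee$dc -> last char: c
  6: ee$dced -> last char: d


BWT = ed$eecd


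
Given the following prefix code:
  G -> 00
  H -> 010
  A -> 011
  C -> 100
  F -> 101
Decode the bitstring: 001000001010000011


Decoding step by step:
Bits 00 -> G
Bits 100 -> C
Bits 00 -> G
Bits 010 -> H
Bits 100 -> C
Bits 00 -> G
Bits 011 -> A


Decoded message: GCGHCGA


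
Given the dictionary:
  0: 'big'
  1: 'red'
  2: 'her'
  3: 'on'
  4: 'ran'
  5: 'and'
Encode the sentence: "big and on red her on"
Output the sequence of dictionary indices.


Look up each word in the dictionary:
  'big' -> 0
  'and' -> 5
  'on' -> 3
  'red' -> 1
  'her' -> 2
  'on' -> 3

Encoded: [0, 5, 3, 1, 2, 3]


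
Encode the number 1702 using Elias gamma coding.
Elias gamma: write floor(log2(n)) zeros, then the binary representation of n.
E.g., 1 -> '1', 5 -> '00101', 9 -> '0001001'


num_bits = floor(log2(1702)) + 1 = 11
leading_zeros = num_bits - 1 = 10
binary(1702) = 11010100110

Elias gamma(1702) = '0000000000' + '11010100110' = 000000000011010100110 (21 bits)


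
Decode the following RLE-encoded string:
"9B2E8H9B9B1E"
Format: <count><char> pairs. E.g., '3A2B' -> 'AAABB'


Expanding each <count><char> pair:
  9B -> 'BBBBBBBBB'
  2E -> 'EE'
  8H -> 'HHHHHHHH'
  9B -> 'BBBBBBBBB'
  9B -> 'BBBBBBBBB'
  1E -> 'E'

Decoded = BBBBBBBBBEEHHHHHHHHBBBBBBBBBBBBBBBBBBE


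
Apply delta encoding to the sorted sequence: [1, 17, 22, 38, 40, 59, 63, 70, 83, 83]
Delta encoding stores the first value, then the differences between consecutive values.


First value: 1
Deltas:
  17 - 1 = 16
  22 - 17 = 5
  38 - 22 = 16
  40 - 38 = 2
  59 - 40 = 19
  63 - 59 = 4
  70 - 63 = 7
  83 - 70 = 13
  83 - 83 = 0


Delta encoded: [1, 16, 5, 16, 2, 19, 4, 7, 13, 0]


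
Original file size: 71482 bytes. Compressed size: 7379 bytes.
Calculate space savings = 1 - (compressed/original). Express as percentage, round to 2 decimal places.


ratio = compressed/original = 7379/71482 = 0.103229
savings = 1 - ratio = 1 - 0.103229 = 0.896771
as a percentage: 0.896771 * 100 = 89.68%

Space savings = 1 - 7379/71482 = 89.68%


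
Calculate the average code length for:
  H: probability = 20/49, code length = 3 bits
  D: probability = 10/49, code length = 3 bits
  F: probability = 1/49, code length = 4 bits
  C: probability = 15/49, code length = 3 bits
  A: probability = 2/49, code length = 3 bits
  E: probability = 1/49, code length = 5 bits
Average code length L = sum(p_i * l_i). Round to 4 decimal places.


Weighted contributions p_i * l_i:
  H: (20/49) * 3 = 60/49
  D: (10/49) * 3 = 30/49
  F: (1/49) * 4 = 4/49
  C: (15/49) * 3 = 45/49
  A: (2/49) * 3 = 6/49
  E: (1/49) * 5 = 5/49
Sum = (60 + 30 + 4 + 45 + 6 + 5)/49 = 150/49

L = 150/49 = 3.0612 bits/symbol


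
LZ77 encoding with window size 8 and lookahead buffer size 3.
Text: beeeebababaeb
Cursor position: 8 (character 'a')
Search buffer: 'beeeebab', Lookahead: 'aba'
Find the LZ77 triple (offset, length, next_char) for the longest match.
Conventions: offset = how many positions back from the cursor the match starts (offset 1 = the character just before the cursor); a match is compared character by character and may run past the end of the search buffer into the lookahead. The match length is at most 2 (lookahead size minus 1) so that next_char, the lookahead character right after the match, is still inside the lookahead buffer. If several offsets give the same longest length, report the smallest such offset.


Try each offset into the search buffer:
  offset=1 (pos 7, char 'b'): match length 0
  offset=2 (pos 6, char 'a'): match length 2
  offset=3 (pos 5, char 'b'): match length 0
  offset=4 (pos 4, char 'e'): match length 0
  offset=5 (pos 3, char 'e'): match length 0
  offset=6 (pos 2, char 'e'): match length 0
  offset=7 (pos 1, char 'e'): match length 0
  offset=8 (pos 0, char 'b'): match length 0
Longest match has length 2 at offset 2.
next_char = character at position 8 + 2 = 10 -> 'a'

Best match: offset=2, length=2 (matching 'ab' starting at position 6)
LZ77 triple: (2, 2, 'a')


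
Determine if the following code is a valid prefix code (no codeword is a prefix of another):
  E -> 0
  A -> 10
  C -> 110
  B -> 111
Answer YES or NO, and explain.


Checking each pair (does one codeword prefix another?):
  E='0' vs A='10': no prefix
  E='0' vs C='110': no prefix
  E='0' vs B='111': no prefix
  A='10' vs E='0': no prefix
  A='10' vs C='110': no prefix
  A='10' vs B='111': no prefix
  C='110' vs E='0': no prefix
  C='110' vs A='10': no prefix
  C='110' vs B='111': no prefix
  B='111' vs E='0': no prefix
  B='111' vs A='10': no prefix
  B='111' vs C='110': no prefix
No violation found over all pairs.

YES -- this is a valid prefix code. No codeword is a prefix of any other codeword.


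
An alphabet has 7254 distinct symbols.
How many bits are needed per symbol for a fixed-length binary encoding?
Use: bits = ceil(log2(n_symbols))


log2(7254) = 12.8246
Bracket: 2^12 = 4096 < 7254 <= 2^13 = 8192
So ceil(log2(7254)) = 13

bits = ceil(log2(7254)) = ceil(12.8246) = 13 bits


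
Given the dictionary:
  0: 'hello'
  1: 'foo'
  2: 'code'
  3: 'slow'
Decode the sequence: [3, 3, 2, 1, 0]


Look up each index in the dictionary:
  3 -> 'slow'
  3 -> 'slow'
  2 -> 'code'
  1 -> 'foo'
  0 -> 'hello'

Decoded: "slow slow code foo hello"


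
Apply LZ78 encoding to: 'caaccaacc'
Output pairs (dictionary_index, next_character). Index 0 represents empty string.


LZ78 encoding steps:
Dictionary: {0: ''}
Step 1: w='' (idx 0), next='c' -> output (0, 'c'), add 'c' as idx 1
Step 2: w='' (idx 0), next='a' -> output (0, 'a'), add 'a' as idx 2
Step 3: w='a' (idx 2), next='c' -> output (2, 'c'), add 'ac' as idx 3
Step 4: w='c' (idx 1), next='a' -> output (1, 'a'), add 'ca' as idx 4
Step 5: w='ac' (idx 3), next='c' -> output (3, 'c'), add 'acc' as idx 5


Encoded: [(0, 'c'), (0, 'a'), (2, 'c'), (1, 'a'), (3, 'c')]


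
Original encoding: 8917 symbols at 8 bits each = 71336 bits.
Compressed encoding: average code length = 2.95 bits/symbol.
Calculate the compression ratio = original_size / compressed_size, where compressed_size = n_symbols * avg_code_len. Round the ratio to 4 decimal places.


original_size = n_symbols * orig_bits = 8917 * 8 = 71336 bits
compressed_size = n_symbols * avg_code_len = 8917 * 2.95 = 26305.15 bits
ratio = original_size / compressed_size = 71336 / 26305.15 = 2.7119

Compression ratio = 2.7119


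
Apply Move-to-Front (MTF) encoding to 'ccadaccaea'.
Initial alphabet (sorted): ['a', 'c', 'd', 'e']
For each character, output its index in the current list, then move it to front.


MTF encoding:
'c': index 1 in ['a', 'c', 'd', 'e'] -> ['c', 'a', 'd', 'e']
'c': index 0 in ['c', 'a', 'd', 'e'] -> ['c', 'a', 'd', 'e']
'a': index 1 in ['c', 'a', 'd', 'e'] -> ['a', 'c', 'd', 'e']
'd': index 2 in ['a', 'c', 'd', 'e'] -> ['d', 'a', 'c', 'e']
'a': index 1 in ['d', 'a', 'c', 'e'] -> ['a', 'd', 'c', 'e']
'c': index 2 in ['a', 'd', 'c', 'e'] -> ['c', 'a', 'd', 'e']
'c': index 0 in ['c', 'a', 'd', 'e'] -> ['c', 'a', 'd', 'e']
'a': index 1 in ['c', 'a', 'd', 'e'] -> ['a', 'c', 'd', 'e']
'e': index 3 in ['a', 'c', 'd', 'e'] -> ['e', 'a', 'c', 'd']
'a': index 1 in ['e', 'a', 'c', 'd'] -> ['a', 'e', 'c', 'd']


Output: [1, 0, 1, 2, 1, 2, 0, 1, 3, 1]


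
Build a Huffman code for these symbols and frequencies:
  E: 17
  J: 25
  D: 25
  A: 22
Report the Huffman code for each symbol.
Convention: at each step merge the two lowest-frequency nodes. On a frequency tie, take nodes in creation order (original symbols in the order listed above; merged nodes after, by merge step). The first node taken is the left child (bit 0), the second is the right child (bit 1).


Huffman tree construction:
Step 1: Merge E(17) + A(22) = 39
Step 2: Merge J(25) + D(25) = 50
Step 3: Merge (E+A)(39) + (J+D)(50) = 89
Read each symbol's code off the tree from the root (left child = 0, right child = 1).

Codes:
  E: 00 (length 2)
  J: 10 (length 2)
  D: 11 (length 2)
  A: 01 (length 2)
Average code length: 178/89 = 2.0000 bits/symbol


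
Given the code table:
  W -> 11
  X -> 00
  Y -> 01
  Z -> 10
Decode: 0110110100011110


Decoding:
01 -> Y
10 -> Z
11 -> W
01 -> Y
00 -> X
01 -> Y
11 -> W
10 -> Z


Result: YZWYXYWZ


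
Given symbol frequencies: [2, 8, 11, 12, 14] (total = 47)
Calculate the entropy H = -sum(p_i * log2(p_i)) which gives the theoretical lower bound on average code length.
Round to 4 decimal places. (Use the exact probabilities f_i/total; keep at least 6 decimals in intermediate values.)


Per-symbol terms -p_i * log2(p_i) with p_i = f_i/47:
  p = 2/47 = 0.042553: log2(p) = -4.554589, -p*log2(p) = 0.193812
  p = 8/47 = 0.170213: log2(p) = -2.554589, -p*log2(p) = 0.434824
  p = 11/47 = 0.234043: log2(p) = -2.095157, -p*log2(p) = 0.490356
  p = 12/47 = 0.255319: log2(p) = -1.969626, -p*log2(p) = 0.502883
  p = 14/47 = 0.297872: log2(p) = -1.747234, -p*log2(p) = 0.520453
H = 0.193812 + 0.434824 + 0.490356 + 0.502883 + 0.520453 = 2.142328

H = 2.1423 bits/symbol


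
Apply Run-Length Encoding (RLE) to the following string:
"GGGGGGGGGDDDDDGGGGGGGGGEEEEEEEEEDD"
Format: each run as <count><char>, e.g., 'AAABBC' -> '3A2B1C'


Scanning runs left to right:
  i=0: run of 'G' x 9 -> '9G'
  i=9: run of 'D' x 5 -> '5D'
  i=14: run of 'G' x 9 -> '9G'
  i=23: run of 'E' x 9 -> '9E'
  i=32: run of 'D' x 2 -> '2D'

RLE = 9G5D9G9E2D


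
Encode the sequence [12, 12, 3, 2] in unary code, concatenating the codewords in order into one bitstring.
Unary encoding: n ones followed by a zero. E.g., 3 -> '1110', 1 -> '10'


Encode each number as n ones followed by a terminating 0:
  12 -> 1111111111110 (13 bits)
  12 -> 1111111111110 (13 bits)
  3 -> 1110 (4 bits)
  2 -> 110 (3 bits)
Total length = 13 + 13 + 4 + 3 = 33 bits.

Unary([12, 12, 3, 2]) = 111111111111011111111111101110110 (33 bits)


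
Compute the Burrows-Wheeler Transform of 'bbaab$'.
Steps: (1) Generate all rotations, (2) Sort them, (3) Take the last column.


Rotations (sorted):
  0: $bbaab -> last char: b
  1: aab$bb -> last char: b
  2: ab$bba -> last char: a
  3: b$bbaa -> last char: a
  4: baab$b -> last char: b
  5: bbaab$ -> last char: $


BWT = bbaab$


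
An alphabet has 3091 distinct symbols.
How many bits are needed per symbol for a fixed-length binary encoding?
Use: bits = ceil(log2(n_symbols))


log2(3091) = 11.5939
Bracket: 2^11 = 2048 < 3091 <= 2^12 = 4096
So ceil(log2(3091)) = 12

bits = ceil(log2(3091)) = ceil(11.5939) = 12 bits


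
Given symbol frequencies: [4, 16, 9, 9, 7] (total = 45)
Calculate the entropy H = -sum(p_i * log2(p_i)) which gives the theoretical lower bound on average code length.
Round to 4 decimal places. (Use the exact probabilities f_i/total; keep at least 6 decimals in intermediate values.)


Per-symbol terms -p_i * log2(p_i) with p_i = f_i/45:
  p = 4/45 = 0.088889: log2(p) = -3.491853, -p*log2(p) = 0.310387
  p = 16/45 = 0.355556: log2(p) = -1.491853, -p*log2(p) = 0.530437
  p = 9/45 = 0.200000: log2(p) = -2.321928, -p*log2(p) = 0.464386
  p = 9/45 = 0.200000: log2(p) = -2.321928, -p*log2(p) = 0.464386
  p = 7/45 = 0.155556: log2(p) = -2.684498, -p*log2(p) = 0.417589
H = 0.310387 + 0.530437 + 0.464386 + 0.464386 + 0.417589 = 2.187185

H = 2.1872 bits/symbol


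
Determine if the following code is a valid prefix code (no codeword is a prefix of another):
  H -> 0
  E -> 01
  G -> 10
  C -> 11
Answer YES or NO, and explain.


Checking each pair (does one codeword prefix another?):
  H='0' vs E='01': prefix -- VIOLATION

NO -- this is NOT a valid prefix code. H (0) is a prefix of E (01).


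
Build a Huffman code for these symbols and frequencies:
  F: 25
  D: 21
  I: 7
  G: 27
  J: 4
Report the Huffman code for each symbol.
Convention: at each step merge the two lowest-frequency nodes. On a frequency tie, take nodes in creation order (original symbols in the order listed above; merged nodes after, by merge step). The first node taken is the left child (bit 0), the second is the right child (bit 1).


Huffman tree construction:
Step 1: Merge J(4) + I(7) = 11
Step 2: Merge (J+I)(11) + D(21) = 32
Step 3: Merge F(25) + G(27) = 52
Step 4: Merge ((J+I)+D)(32) + (F+G)(52) = 84
Read each symbol's code off the tree from the root (left child = 0, right child = 1).

Codes:
  F: 10 (length 2)
  D: 01 (length 2)
  I: 001 (length 3)
  G: 11 (length 2)
  J: 000 (length 3)
Average code length: 179/84 = 2.1310 bits/symbol


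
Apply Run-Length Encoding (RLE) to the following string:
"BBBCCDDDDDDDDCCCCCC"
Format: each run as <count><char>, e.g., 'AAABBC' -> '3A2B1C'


Scanning runs left to right:
  i=0: run of 'B' x 3 -> '3B'
  i=3: run of 'C' x 2 -> '2C'
  i=5: run of 'D' x 8 -> '8D'
  i=13: run of 'C' x 6 -> '6C'

RLE = 3B2C8D6C


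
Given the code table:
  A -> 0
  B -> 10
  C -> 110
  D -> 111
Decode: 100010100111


Decoding:
10 -> B
0 -> A
0 -> A
10 -> B
10 -> B
0 -> A
111 -> D


Result: BAABBAD


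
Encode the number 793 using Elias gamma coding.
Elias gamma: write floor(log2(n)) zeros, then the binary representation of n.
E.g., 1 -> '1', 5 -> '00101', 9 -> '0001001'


num_bits = floor(log2(793)) + 1 = 10
leading_zeros = num_bits - 1 = 9
binary(793) = 1100011001

Elias gamma(793) = '000000000' + '1100011001' = 0000000001100011001 (19 bits)


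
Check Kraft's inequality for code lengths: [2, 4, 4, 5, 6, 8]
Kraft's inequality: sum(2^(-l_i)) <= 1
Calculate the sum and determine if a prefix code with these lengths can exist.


Sum = 2^(-2) + 2^(-4) + 2^(-4) + 2^(-5) + 2^(-6) + 2^(-8)
    = 0.25 + 0.0625 + 0.0625 + 0.03125 + 0.015625 + 0.00390625
    = 109/256 = 0.42578125
Since 0.42578125 <= 1, Kraft's inequality IS satisfied.
A prefix code with these lengths CAN exist.

Kraft sum = 0.42578125. Satisfied.


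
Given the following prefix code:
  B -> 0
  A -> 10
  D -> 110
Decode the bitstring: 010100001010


Decoding step by step:
Bits 0 -> B
Bits 10 -> A
Bits 10 -> A
Bits 0 -> B
Bits 0 -> B
Bits 0 -> B
Bits 10 -> A
Bits 10 -> A


Decoded message: BAABBBAA


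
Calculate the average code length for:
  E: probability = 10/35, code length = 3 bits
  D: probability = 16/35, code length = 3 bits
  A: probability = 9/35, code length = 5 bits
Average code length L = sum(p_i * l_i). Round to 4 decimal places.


Weighted contributions p_i * l_i:
  E: (10/35) * 3 = 30/35
  D: (16/35) * 3 = 48/35
  A: (9/35) * 5 = 45/35
Sum = (30 + 48 + 45)/35 = 123/35

L = 123/35 = 3.5143 bits/symbol


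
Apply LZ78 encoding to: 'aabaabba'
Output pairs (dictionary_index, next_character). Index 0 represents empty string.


LZ78 encoding steps:
Dictionary: {0: ''}
Step 1: w='' (idx 0), next='a' -> output (0, 'a'), add 'a' as idx 1
Step 2: w='a' (idx 1), next='b' -> output (1, 'b'), add 'ab' as idx 2
Step 3: w='a' (idx 1), next='a' -> output (1, 'a'), add 'aa' as idx 3
Step 4: w='' (idx 0), next='b' -> output (0, 'b'), add 'b' as idx 4
Step 5: w='b' (idx 4), next='a' -> output (4, 'a'), add 'ba' as idx 5


Encoded: [(0, 'a'), (1, 'b'), (1, 'a'), (0, 'b'), (4, 'a')]


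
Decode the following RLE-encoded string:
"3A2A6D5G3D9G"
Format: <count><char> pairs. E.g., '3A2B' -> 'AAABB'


Expanding each <count><char> pair:
  3A -> 'AAA'
  2A -> 'AA'
  6D -> 'DDDDDD'
  5G -> 'GGGGG'
  3D -> 'DDD'
  9G -> 'GGGGGGGGG'

Decoded = AAAAADDDDDDGGGGGDDDGGGGGGGGG


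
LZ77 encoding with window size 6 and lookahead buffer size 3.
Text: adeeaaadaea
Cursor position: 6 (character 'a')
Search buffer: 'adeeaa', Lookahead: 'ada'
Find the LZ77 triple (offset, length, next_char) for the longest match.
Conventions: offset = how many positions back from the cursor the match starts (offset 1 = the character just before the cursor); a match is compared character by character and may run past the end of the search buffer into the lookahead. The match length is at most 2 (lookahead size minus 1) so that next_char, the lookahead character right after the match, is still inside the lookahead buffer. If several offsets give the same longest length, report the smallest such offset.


Try each offset into the search buffer:
  offset=1 (pos 5, char 'a'): match length 1
  offset=2 (pos 4, char 'a'): match length 1
  offset=3 (pos 3, char 'e'): match length 0
  offset=4 (pos 2, char 'e'): match length 0
  offset=5 (pos 1, char 'd'): match length 0
  offset=6 (pos 0, char 'a'): match length 2
Longest match has length 2 at offset 6.
next_char = character at position 6 + 2 = 8 -> 'a'

Best match: offset=6, length=2 (matching 'ad' starting at position 0)
LZ77 triple: (6, 2, 'a')


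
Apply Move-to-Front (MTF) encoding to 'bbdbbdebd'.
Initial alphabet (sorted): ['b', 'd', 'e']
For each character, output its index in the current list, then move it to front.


MTF encoding:
'b': index 0 in ['b', 'd', 'e'] -> ['b', 'd', 'e']
'b': index 0 in ['b', 'd', 'e'] -> ['b', 'd', 'e']
'd': index 1 in ['b', 'd', 'e'] -> ['d', 'b', 'e']
'b': index 1 in ['d', 'b', 'e'] -> ['b', 'd', 'e']
'b': index 0 in ['b', 'd', 'e'] -> ['b', 'd', 'e']
'd': index 1 in ['b', 'd', 'e'] -> ['d', 'b', 'e']
'e': index 2 in ['d', 'b', 'e'] -> ['e', 'd', 'b']
'b': index 2 in ['e', 'd', 'b'] -> ['b', 'e', 'd']
'd': index 2 in ['b', 'e', 'd'] -> ['d', 'b', 'e']


Output: [0, 0, 1, 1, 0, 1, 2, 2, 2]


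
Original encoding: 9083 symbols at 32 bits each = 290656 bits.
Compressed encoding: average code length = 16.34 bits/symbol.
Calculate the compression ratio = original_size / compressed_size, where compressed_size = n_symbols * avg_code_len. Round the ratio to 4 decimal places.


original_size = n_symbols * orig_bits = 9083 * 32 = 290656 bits
compressed_size = n_symbols * avg_code_len = 9083 * 16.34 = 148416.22 bits
ratio = original_size / compressed_size = 290656 / 148416.22 = 1.9584

Compression ratio = 1.9584


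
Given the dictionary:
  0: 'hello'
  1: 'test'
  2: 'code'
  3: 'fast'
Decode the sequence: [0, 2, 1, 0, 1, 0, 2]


Look up each index in the dictionary:
  0 -> 'hello'
  2 -> 'code'
  1 -> 'test'
  0 -> 'hello'
  1 -> 'test'
  0 -> 'hello'
  2 -> 'code'

Decoded: "hello code test hello test hello code"


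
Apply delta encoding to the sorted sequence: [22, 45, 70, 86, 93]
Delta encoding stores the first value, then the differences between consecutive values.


First value: 22
Deltas:
  45 - 22 = 23
  70 - 45 = 25
  86 - 70 = 16
  93 - 86 = 7


Delta encoded: [22, 23, 25, 16, 7]


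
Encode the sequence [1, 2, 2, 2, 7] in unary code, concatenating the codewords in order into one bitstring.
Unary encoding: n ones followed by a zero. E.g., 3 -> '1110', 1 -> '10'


Encode each number as n ones followed by a terminating 0:
  1 -> 10 (2 bits)
  2 -> 110 (3 bits)
  2 -> 110 (3 bits)
  2 -> 110 (3 bits)
  7 -> 11111110 (8 bits)
Total length = 2 + 3 + 3 + 3 + 8 = 19 bits.

Unary([1, 2, 2, 2, 7]) = 1011011011011111110 (19 bits)


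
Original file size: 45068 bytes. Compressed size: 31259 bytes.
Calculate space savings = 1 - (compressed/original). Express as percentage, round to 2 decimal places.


ratio = compressed/original = 31259/45068 = 0.693596
savings = 1 - ratio = 1 - 0.693596 = 0.306404
as a percentage: 0.306404 * 100 = 30.64%

Space savings = 1 - 31259/45068 = 30.64%


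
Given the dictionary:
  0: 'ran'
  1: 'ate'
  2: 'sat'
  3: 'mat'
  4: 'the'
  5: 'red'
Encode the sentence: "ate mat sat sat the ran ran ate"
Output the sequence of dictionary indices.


Look up each word in the dictionary:
  'ate' -> 1
  'mat' -> 3
  'sat' -> 2
  'sat' -> 2
  'the' -> 4
  'ran' -> 0
  'ran' -> 0
  'ate' -> 1

Encoded: [1, 3, 2, 2, 4, 0, 0, 1]


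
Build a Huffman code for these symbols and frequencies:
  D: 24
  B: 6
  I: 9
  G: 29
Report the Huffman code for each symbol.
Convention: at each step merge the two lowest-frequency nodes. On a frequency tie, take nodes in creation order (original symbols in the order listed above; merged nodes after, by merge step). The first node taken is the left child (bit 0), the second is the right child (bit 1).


Huffman tree construction:
Step 1: Merge B(6) + I(9) = 15
Step 2: Merge (B+I)(15) + D(24) = 39
Step 3: Merge G(29) + ((B+I)+D)(39) = 68
Read each symbol's code off the tree from the root (left child = 0, right child = 1).

Codes:
  D: 11 (length 2)
  B: 100 (length 3)
  I: 101 (length 3)
  G: 0 (length 1)
Average code length: 122/68 = 1.7941 bits/symbol


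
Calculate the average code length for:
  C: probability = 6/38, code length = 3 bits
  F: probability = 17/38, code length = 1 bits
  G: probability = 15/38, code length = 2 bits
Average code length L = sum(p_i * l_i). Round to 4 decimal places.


Weighted contributions p_i * l_i:
  C: (6/38) * 3 = 18/38
  F: (17/38) * 1 = 17/38
  G: (15/38) * 2 = 30/38
Sum = (18 + 17 + 30)/38 = 65/38

L = 65/38 = 1.7105 bits/symbol


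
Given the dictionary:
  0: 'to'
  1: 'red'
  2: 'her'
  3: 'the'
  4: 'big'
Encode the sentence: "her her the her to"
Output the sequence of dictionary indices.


Look up each word in the dictionary:
  'her' -> 2
  'her' -> 2
  'the' -> 3
  'her' -> 2
  'to' -> 0

Encoded: [2, 2, 3, 2, 0]


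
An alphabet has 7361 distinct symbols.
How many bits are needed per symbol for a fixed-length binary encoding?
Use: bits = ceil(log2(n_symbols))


log2(7361) = 12.8457
Bracket: 2^12 = 4096 < 7361 <= 2^13 = 8192
So ceil(log2(7361)) = 13

bits = ceil(log2(7361)) = ceil(12.8457) = 13 bits


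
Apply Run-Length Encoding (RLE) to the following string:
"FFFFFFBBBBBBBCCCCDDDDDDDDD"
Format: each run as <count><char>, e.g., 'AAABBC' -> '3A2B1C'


Scanning runs left to right:
  i=0: run of 'F' x 6 -> '6F'
  i=6: run of 'B' x 7 -> '7B'
  i=13: run of 'C' x 4 -> '4C'
  i=17: run of 'D' x 9 -> '9D'

RLE = 6F7B4C9D


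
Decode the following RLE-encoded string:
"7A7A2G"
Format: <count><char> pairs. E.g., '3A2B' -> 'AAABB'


Expanding each <count><char> pair:
  7A -> 'AAAAAAA'
  7A -> 'AAAAAAA'
  2G -> 'GG'

Decoded = AAAAAAAAAAAAAAGG


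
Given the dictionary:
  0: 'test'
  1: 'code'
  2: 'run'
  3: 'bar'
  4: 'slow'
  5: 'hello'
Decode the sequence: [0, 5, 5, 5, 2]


Look up each index in the dictionary:
  0 -> 'test'
  5 -> 'hello'
  5 -> 'hello'
  5 -> 'hello'
  2 -> 'run'

Decoded: "test hello hello hello run"


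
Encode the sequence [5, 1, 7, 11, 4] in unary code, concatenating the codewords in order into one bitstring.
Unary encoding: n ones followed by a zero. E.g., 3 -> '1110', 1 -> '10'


Encode each number as n ones followed by a terminating 0:
  5 -> 111110 (6 bits)
  1 -> 10 (2 bits)
  7 -> 11111110 (8 bits)
  11 -> 111111111110 (12 bits)
  4 -> 11110 (5 bits)
Total length = 6 + 2 + 8 + 12 + 5 = 33 bits.

Unary([5, 1, 7, 11, 4]) = 111110101111111011111111111011110 (33 bits)


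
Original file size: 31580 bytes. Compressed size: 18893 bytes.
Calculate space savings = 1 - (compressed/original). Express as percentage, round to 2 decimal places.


ratio = compressed/original = 18893/31580 = 0.598258
savings = 1 - ratio = 1 - 0.598258 = 0.401742
as a percentage: 0.401742 * 100 = 40.17%

Space savings = 1 - 18893/31580 = 40.17%


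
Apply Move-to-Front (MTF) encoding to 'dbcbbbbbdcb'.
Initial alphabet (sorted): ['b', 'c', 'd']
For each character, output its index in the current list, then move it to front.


MTF encoding:
'd': index 2 in ['b', 'c', 'd'] -> ['d', 'b', 'c']
'b': index 1 in ['d', 'b', 'c'] -> ['b', 'd', 'c']
'c': index 2 in ['b', 'd', 'c'] -> ['c', 'b', 'd']
'b': index 1 in ['c', 'b', 'd'] -> ['b', 'c', 'd']
'b': index 0 in ['b', 'c', 'd'] -> ['b', 'c', 'd']
'b': index 0 in ['b', 'c', 'd'] -> ['b', 'c', 'd']
'b': index 0 in ['b', 'c', 'd'] -> ['b', 'c', 'd']
'b': index 0 in ['b', 'c', 'd'] -> ['b', 'c', 'd']
'd': index 2 in ['b', 'c', 'd'] -> ['d', 'b', 'c']
'c': index 2 in ['d', 'b', 'c'] -> ['c', 'd', 'b']
'b': index 2 in ['c', 'd', 'b'] -> ['b', 'c', 'd']


Output: [2, 1, 2, 1, 0, 0, 0, 0, 2, 2, 2]


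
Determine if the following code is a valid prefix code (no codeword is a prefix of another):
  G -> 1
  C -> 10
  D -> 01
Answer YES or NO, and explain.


Checking each pair (does one codeword prefix another?):
  G='1' vs C='10': prefix -- VIOLATION

NO -- this is NOT a valid prefix code. G (1) is a prefix of C (10).


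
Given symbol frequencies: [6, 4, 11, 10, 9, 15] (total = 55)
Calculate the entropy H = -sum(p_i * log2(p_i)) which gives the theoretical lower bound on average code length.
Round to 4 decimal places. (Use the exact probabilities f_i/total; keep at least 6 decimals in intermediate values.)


Per-symbol terms -p_i * log2(p_i) with p_i = f_i/55:
  p = 6/55 = 0.109091: log2(p) = -3.196397, -p*log2(p) = 0.348698
  p = 4/55 = 0.072727: log2(p) = -3.781360, -p*log2(p) = 0.275008
  p = 11/55 = 0.200000: log2(p) = -2.321928, -p*log2(p) = 0.464386
  p = 10/55 = 0.181818: log2(p) = -2.459432, -p*log2(p) = 0.447169
  p = 9/55 = 0.163636: log2(p) = -2.611435, -p*log2(p) = 0.427326
  p = 15/55 = 0.272727: log2(p) = -1.874469, -p*log2(p) = 0.511219
H = 0.348698 + 0.275008 + 0.464386 + 0.447169 + 0.427326 + 0.511219 = 2.473806

H = 2.4738 bits/symbol


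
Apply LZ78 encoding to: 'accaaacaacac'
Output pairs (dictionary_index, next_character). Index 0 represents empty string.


LZ78 encoding steps:
Dictionary: {0: ''}
Step 1: w='' (idx 0), next='a' -> output (0, 'a'), add 'a' as idx 1
Step 2: w='' (idx 0), next='c' -> output (0, 'c'), add 'c' as idx 2
Step 3: w='c' (idx 2), next='a' -> output (2, 'a'), add 'ca' as idx 3
Step 4: w='a' (idx 1), next='a' -> output (1, 'a'), add 'aa' as idx 4
Step 5: w='ca' (idx 3), next='a' -> output (3, 'a'), add 'caa' as idx 5
Step 6: w='ca' (idx 3), next='c' -> output (3, 'c'), add 'cac' as idx 6


Encoded: [(0, 'a'), (0, 'c'), (2, 'a'), (1, 'a'), (3, 'a'), (3, 'c')]


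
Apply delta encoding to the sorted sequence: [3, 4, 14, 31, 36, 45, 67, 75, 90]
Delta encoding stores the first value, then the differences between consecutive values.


First value: 3
Deltas:
  4 - 3 = 1
  14 - 4 = 10
  31 - 14 = 17
  36 - 31 = 5
  45 - 36 = 9
  67 - 45 = 22
  75 - 67 = 8
  90 - 75 = 15


Delta encoded: [3, 1, 10, 17, 5, 9, 22, 8, 15]


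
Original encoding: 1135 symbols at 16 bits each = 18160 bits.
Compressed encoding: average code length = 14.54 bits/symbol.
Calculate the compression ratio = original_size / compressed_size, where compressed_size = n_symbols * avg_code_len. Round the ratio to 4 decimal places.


original_size = n_symbols * orig_bits = 1135 * 16 = 18160 bits
compressed_size = n_symbols * avg_code_len = 1135 * 14.54 = 16502.9 bits
ratio = original_size / compressed_size = 18160 / 16502.9 = 1.1004

Compression ratio = 1.1004


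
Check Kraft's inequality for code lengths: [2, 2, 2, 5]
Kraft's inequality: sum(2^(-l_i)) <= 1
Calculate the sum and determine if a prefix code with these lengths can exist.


Sum = 2^(-2) + 2^(-2) + 2^(-2) + 2^(-5)
    = 0.25 + 0.25 + 0.25 + 0.03125
    = 25/32 = 0.78125
Since 0.78125 <= 1, Kraft's inequality IS satisfied.
A prefix code with these lengths CAN exist.

Kraft sum = 0.78125. Satisfied.


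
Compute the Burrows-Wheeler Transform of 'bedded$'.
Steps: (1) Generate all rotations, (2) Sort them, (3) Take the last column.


Rotations (sorted):
  0: $bedded -> last char: d
  1: bedded$ -> last char: $
  2: d$bedde -> last char: e
  3: dded$be -> last char: e
  4: ded$bed -> last char: d
  5: ed$bedd -> last char: d
  6: edded$b -> last char: b


BWT = d$eeddb


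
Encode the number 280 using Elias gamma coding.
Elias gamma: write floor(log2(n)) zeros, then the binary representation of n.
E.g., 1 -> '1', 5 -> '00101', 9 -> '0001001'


num_bits = floor(log2(280)) + 1 = 9
leading_zeros = num_bits - 1 = 8
binary(280) = 100011000

Elias gamma(280) = '00000000' + '100011000' = 00000000100011000 (17 bits)


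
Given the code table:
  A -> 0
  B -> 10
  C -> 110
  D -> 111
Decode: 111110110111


Decoding:
111 -> D
110 -> C
110 -> C
111 -> D


Result: DCCD


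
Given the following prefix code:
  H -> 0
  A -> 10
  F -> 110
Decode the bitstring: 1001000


Decoding step by step:
Bits 10 -> A
Bits 0 -> H
Bits 10 -> A
Bits 0 -> H
Bits 0 -> H


Decoded message: AHAHH


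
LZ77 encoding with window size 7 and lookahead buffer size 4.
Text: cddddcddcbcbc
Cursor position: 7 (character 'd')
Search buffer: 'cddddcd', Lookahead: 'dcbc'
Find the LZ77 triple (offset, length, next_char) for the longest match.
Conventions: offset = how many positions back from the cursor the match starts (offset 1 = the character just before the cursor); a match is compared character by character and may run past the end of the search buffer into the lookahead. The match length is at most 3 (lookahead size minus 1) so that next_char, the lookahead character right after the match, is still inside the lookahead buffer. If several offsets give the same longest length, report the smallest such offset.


Try each offset into the search buffer:
  offset=1 (pos 6, char 'd'): match length 1
  offset=2 (pos 5, char 'c'): match length 0
  offset=3 (pos 4, char 'd'): match length 2
  offset=4 (pos 3, char 'd'): match length 1
  offset=5 (pos 2, char 'd'): match length 1
  offset=6 (pos 1, char 'd'): match length 1
  offset=7 (pos 0, char 'c'): match length 0
Longest match has length 2 at offset 3.
next_char = character at position 7 + 2 = 9 -> 'b'

Best match: offset=3, length=2 (matching 'dc' starting at position 4)
LZ77 triple: (3, 2, 'b')


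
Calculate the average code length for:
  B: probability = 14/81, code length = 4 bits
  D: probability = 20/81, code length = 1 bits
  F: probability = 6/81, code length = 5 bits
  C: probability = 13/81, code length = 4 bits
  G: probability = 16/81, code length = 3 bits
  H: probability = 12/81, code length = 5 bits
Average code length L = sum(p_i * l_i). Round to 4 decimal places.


Weighted contributions p_i * l_i:
  B: (14/81) * 4 = 56/81
  D: (20/81) * 1 = 20/81
  F: (6/81) * 5 = 30/81
  C: (13/81) * 4 = 52/81
  G: (16/81) * 3 = 48/81
  H: (12/81) * 5 = 60/81
Sum = (56 + 20 + 30 + 52 + 48 + 60)/81 = 266/81

L = 266/81 = 3.2840 bits/symbol
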